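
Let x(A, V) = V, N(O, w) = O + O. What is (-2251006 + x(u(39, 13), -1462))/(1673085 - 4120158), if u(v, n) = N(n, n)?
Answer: 2252468/2447073 ≈ 0.92047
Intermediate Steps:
N(O, w) = 2*O
u(v, n) = 2*n
(-2251006 + x(u(39, 13), -1462))/(1673085 - 4120158) = (-2251006 - 1462)/(1673085 - 4120158) = -2252468/(-2447073) = -2252468*(-1/2447073) = 2252468/2447073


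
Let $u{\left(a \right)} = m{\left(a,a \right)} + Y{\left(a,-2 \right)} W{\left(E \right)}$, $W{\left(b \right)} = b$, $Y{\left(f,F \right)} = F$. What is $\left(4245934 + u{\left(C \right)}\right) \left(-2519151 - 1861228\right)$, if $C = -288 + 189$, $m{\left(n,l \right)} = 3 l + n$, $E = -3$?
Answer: $-18597091781176$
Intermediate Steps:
$m{\left(n,l \right)} = n + 3 l$
$C = -99$
$u{\left(a \right)} = 6 + 4 a$ ($u{\left(a \right)} = \left(a + 3 a\right) - -6 = 4 a + 6 = 6 + 4 a$)
$\left(4245934 + u{\left(C \right)}\right) \left(-2519151 - 1861228\right) = \left(4245934 + \left(6 + 4 \left(-99\right)\right)\right) \left(-2519151 - 1861228\right) = \left(4245934 + \left(6 - 396\right)\right) \left(-4380379\right) = \left(4245934 - 390\right) \left(-4380379\right) = 4245544 \left(-4380379\right) = -18597091781176$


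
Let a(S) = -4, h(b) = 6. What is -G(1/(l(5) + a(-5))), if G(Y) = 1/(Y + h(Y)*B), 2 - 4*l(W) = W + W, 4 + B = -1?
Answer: 6/181 ≈ 0.033149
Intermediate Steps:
B = -5 (B = -4 - 1 = -5)
l(W) = ½ - W/2 (l(W) = ½ - (W + W)/4 = ½ - W/2)
G(Y) = 1/(-30 + Y) (G(Y) = 1/(Y + 6*(-5)) = 1/(Y - 30) = 1/(-30 + Y))
-G(1/(l(5) + a(-5))) = -1/(-30 + 1/((½ - ½*5) - 4)) = -1/(-30 + 1/((½ - 5/2) - 4)) = -1/(-30 + 1/(-2 - 4)) = -1/(-30 + 1/(-6)) = -1/(-30 - ⅙) = -1/(-181/6) = -1*(-6/181) = 6/181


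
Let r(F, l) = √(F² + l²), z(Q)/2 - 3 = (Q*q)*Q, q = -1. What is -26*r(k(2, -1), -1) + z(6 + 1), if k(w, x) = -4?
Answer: -92 - 26*√17 ≈ -199.20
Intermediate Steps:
z(Q) = 6 - 2*Q² (z(Q) = 6 + 2*((Q*(-1))*Q) = 6 + 2*((-Q)*Q) = 6 + 2*(-Q²) = 6 - 2*Q²)
-26*r(k(2, -1), -1) + z(6 + 1) = -26*√((-4)² + (-1)²) + (6 - 2*(6 + 1)²) = -26*√(16 + 1) + (6 - 2*7²) = -26*√17 + (6 - 2*49) = -26*√17 + (6 - 98) = -26*√17 - 92 = -92 - 26*√17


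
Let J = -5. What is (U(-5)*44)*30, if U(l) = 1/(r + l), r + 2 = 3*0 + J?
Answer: -110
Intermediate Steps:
r = -7 (r = -2 + (3*0 - 5) = -2 + (0 - 5) = -2 - 5 = -7)
U(l) = 1/(-7 + l)
(U(-5)*44)*30 = (44/(-7 - 5))*30 = (44/(-12))*30 = -1/12*44*30 = -11/3*30 = -110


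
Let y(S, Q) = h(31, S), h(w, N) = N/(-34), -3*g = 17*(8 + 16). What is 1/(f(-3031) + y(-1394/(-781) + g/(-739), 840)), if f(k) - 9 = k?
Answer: -577159/1744207921 ≈ -0.00033090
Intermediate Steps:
g = -136 (g = -17*(8 + 16)/3 = -17*24/3 = -⅓*408 = -136)
f(k) = 9 + k
h(w, N) = -N/34 (h(w, N) = N*(-1/34) = -N/34)
y(S, Q) = -S/34
1/(f(-3031) + y(-1394/(-781) + g/(-739), 840)) = 1/((9 - 3031) - (-1394/(-781) - 136/(-739))/34) = 1/(-3022 - (-1394*(-1/781) - 136*(-1/739))/34) = 1/(-3022 - (1394/781 + 136/739)/34) = 1/(-3022 - 1/34*1136382/577159) = 1/(-3022 - 33423/577159) = 1/(-1744207921/577159) = -577159/1744207921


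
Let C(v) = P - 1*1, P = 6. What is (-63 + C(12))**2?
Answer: 3364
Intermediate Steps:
C(v) = 5 (C(v) = 6 - 1*1 = 6 - 1 = 5)
(-63 + C(12))**2 = (-63 + 5)**2 = (-58)**2 = 3364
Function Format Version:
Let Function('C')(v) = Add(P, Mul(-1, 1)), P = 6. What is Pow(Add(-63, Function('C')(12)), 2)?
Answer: 3364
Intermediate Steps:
Function('C')(v) = 5 (Function('C')(v) = Add(6, Mul(-1, 1)) = Add(6, -1) = 5)
Pow(Add(-63, Function('C')(12)), 2) = Pow(Add(-63, 5), 2) = Pow(-58, 2) = 3364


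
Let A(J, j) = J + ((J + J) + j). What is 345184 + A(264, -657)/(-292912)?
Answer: 101108535673/292912 ≈ 3.4518e+5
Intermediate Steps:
A(J, j) = j + 3*J (A(J, j) = J + (2*J + j) = J + (j + 2*J) = j + 3*J)
345184 + A(264, -657)/(-292912) = 345184 + (-657 + 3*264)/(-292912) = 345184 + (-657 + 792)*(-1/292912) = 345184 + 135*(-1/292912) = 345184 - 135/292912 = 101108535673/292912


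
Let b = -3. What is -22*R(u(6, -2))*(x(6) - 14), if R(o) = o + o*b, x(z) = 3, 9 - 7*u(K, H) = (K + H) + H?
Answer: -484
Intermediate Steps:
u(K, H) = 9/7 - 2*H/7 - K/7 (u(K, H) = 9/7 - ((K + H) + H)/7 = 9/7 - ((H + K) + H)/7 = 9/7 - (K + 2*H)/7 = 9/7 + (-2*H/7 - K/7) = 9/7 - 2*H/7 - K/7)
R(o) = -2*o (R(o) = o + o*(-3) = o - 3*o = -2*o)
-22*R(u(6, -2))*(x(6) - 14) = -22*(-2*(9/7 - 2/7*(-2) - ⅐*6))*(3 - 14) = -22*(-2*(9/7 + 4/7 - 6/7))*(-11) = -22*(-2*1)*(-11) = -(-44)*(-11) = -22*22 = -484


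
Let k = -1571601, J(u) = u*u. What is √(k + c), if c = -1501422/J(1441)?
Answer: 3*I*√362600124167/1441 ≈ 1253.6*I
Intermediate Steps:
J(u) = u²
c = -1501422/2076481 (c = -1501422/(1441²) = -1501422/2076481 ≈ -0.72306)
√(k + c) = √(-1571601 - 1501422/2076481) = √(-3263401117503/2076481) = 3*I*√362600124167/1441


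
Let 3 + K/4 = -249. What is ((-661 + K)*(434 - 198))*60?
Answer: -23633040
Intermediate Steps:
K = -1008 (K = -12 + 4*(-249) = -12 - 996 = -1008)
((-661 + K)*(434 - 198))*60 = ((-661 - 1008)*(434 - 198))*60 = -1669*236*60 = -393884*60 = -23633040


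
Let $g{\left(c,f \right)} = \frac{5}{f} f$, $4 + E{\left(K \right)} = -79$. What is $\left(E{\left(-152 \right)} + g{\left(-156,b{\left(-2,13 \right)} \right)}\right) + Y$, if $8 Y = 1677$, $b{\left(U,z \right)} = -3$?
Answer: $\frac{1053}{8} \approx 131.63$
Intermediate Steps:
$E{\left(K \right)} = -83$ ($E{\left(K \right)} = -4 - 79 = -83$)
$g{\left(c,f \right)} = 5$
$Y = \frac{1677}{8}$ ($Y = \frac{1}{8} \cdot 1677 = \frac{1677}{8} \approx 209.63$)
$\left(E{\left(-152 \right)} + g{\left(-156,b{\left(-2,13 \right)} \right)}\right) + Y = \left(-83 + 5\right) + \frac{1677}{8} = -78 + \frac{1677}{8} = \frac{1053}{8}$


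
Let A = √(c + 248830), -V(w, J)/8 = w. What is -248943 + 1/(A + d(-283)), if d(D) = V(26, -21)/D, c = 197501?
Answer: -8898756357482749/35746160195 + 80089*√446331/35746160195 ≈ -2.4894e+5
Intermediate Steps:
V(w, J) = -8*w
A = √446331 (A = √(197501 + 248830) = √446331 ≈ 668.08)
d(D) = -208/D (d(D) = (-8*26)/D = -208/D)
-248943 + 1/(A + d(-283)) = -248943 + 1/(√446331 - 208/(-283)) = -248943 + 1/(√446331 - 208*(-1/283)) = -248943 + 1/(√446331 + 208/283) = -248943 + 1/(208/283 + √446331)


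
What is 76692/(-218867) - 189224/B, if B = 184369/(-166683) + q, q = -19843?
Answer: 9749979114624/1061496971303 ≈ 9.1851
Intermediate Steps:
B = -3307675138/166683 (B = 184369/(-166683) - 19843 = 184369*(-1/166683) - 19843 = -184369/166683 - 19843 = -3307675138/166683 ≈ -19844.)
76692/(-218867) - 189224/B = 76692/(-218867) - 189224/(-3307675138/166683) = 76692*(-1/218867) - 189224*(-166683/3307675138) = -6972/19897 + 508716516/53349599 = 9749979114624/1061496971303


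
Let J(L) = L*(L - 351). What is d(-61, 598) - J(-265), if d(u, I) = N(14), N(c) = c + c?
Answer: -163212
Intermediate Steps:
N(c) = 2*c
J(L) = L*(-351 + L)
d(u, I) = 28 (d(u, I) = 2*14 = 28)
d(-61, 598) - J(-265) = 28 - (-265)*(-351 - 265) = 28 - (-265)*(-616) = 28 - 1*163240 = 28 - 163240 = -163212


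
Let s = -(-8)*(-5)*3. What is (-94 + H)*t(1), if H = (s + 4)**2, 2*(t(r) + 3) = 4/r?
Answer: -13362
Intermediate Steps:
s = -120 (s = -2*20*3 = -40*3 = -120)
t(r) = -3 + 2/r (t(r) = -3 + (4/r)/2 = -3 + 2/r)
H = 13456 (H = (-120 + 4)**2 = (-116)**2 = 13456)
(-94 + H)*t(1) = (-94 + 13456)*(-3 + 2/1) = 13362*(-3 + 2*1) = 13362*(-3 + 2) = 13362*(-1) = -13362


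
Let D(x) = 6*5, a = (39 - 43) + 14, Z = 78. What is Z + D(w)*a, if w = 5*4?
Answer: 378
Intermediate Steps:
a = 10 (a = -4 + 14 = 10)
w = 20
D(x) = 30
Z + D(w)*a = 78 + 30*10 = 78 + 300 = 378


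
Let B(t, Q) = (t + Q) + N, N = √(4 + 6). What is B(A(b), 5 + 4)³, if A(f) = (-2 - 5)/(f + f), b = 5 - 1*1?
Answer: 399425/512 + 13315*√10/64 ≈ 1438.0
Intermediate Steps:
b = 4 (b = 5 - 1 = 4)
A(f) = -7/(2*f) (A(f) = -7*1/(2*f) = -7/(2*f))
N = √10 ≈ 3.1623
B(t, Q) = Q + t + √10 (B(t, Q) = (t + Q) + √10 = (Q + t) + √10 = Q + t + √10)
B(A(b), 5 + 4)³ = ((5 + 4) - 7/2/4 + √10)³ = (9 - 7/2*¼ + √10)³ = (9 - 7/8 + √10)³ = (65/8 + √10)³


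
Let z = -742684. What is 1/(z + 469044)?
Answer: -1/273640 ≈ -3.6544e-6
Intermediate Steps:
1/(z + 469044) = 1/(-742684 + 469044) = 1/(-273640) = -1/273640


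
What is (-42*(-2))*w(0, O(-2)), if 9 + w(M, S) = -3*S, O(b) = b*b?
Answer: -1764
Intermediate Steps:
O(b) = b²
w(M, S) = -9 - 3*S
(-42*(-2))*w(0, O(-2)) = (-42*(-2))*(-9 - 3*(-2)²) = 84*(-9 - 3*4) = 84*(-9 - 12) = 84*(-21) = -1764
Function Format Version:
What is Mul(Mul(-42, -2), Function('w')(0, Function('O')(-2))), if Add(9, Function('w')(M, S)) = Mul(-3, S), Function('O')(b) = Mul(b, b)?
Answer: -1764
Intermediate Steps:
Function('O')(b) = Pow(b, 2)
Function('w')(M, S) = Add(-9, Mul(-3, S))
Mul(Mul(-42, -2), Function('w')(0, Function('O')(-2))) = Mul(Mul(-42, -2), Add(-9, Mul(-3, Pow(-2, 2)))) = Mul(84, Add(-9, Mul(-3, 4))) = Mul(84, Add(-9, -12)) = Mul(84, -21) = -1764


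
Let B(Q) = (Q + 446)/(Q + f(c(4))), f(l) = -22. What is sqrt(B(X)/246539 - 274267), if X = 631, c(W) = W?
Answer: 2*I*sqrt(171742152117536464415)/50047417 ≈ 523.71*I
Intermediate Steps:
B(Q) = (446 + Q)/(-22 + Q) (B(Q) = (Q + 446)/(Q - 22) = (446 + Q)/(-22 + Q))
sqrt(B(X)/246539 - 274267) = sqrt(((446 + 631)/(-22 + 631))/246539 - 274267) = sqrt((1077/609)*(1/246539) - 274267) = sqrt(((1/609)*1077)*(1/246539) - 274267) = sqrt((359/203)*(1/246539) - 274267) = sqrt(359/50047417 - 274267) = sqrt(-13726354917980/50047417) = 2*I*sqrt(171742152117536464415)/50047417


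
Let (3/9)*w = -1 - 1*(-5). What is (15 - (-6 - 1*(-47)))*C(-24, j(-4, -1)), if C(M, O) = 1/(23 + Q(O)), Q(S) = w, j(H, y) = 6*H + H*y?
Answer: -26/35 ≈ -0.74286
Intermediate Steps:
w = 12 (w = 3*(-1 - 1*(-5)) = 3*(-1 + 5) = 3*4 = 12)
Q(S) = 12
C(M, O) = 1/35 (C(M, O) = 1/(23 + 12) = 1/35)
(15 - (-6 - 1*(-47)))*C(-24, j(-4, -1)) = (15 - (-6 - 1*(-47)))*(1/35) = (15 - (-6 + 47))*(1/35) = (15 - 1*41)*(1/35) = (15 - 41)*(1/35) = -26*1/35 = -26/35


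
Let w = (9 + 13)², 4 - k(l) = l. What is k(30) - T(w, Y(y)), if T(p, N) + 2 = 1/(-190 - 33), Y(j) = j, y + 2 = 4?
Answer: -5351/223 ≈ -23.996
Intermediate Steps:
y = 2 (y = -2 + 4 = 2)
k(l) = 4 - l
w = 484 (w = 22² = 484)
T(p, N) = -447/223 (T(p, N) = -2 + 1/(-190 - 33) = -2 + 1/(-223) = -2 - 1/223 = -447/223)
k(30) - T(w, Y(y)) = (4 - 1*30) - 1*(-447/223) = (4 - 30) + 447/223 = -26 + 447/223 = -5351/223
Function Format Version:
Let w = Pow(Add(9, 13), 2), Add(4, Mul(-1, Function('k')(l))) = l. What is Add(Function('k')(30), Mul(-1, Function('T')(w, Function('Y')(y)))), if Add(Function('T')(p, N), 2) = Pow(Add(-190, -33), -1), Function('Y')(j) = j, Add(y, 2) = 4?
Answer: Rational(-5351, 223) ≈ -23.996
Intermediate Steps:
y = 2 (y = Add(-2, 4) = 2)
Function('k')(l) = Add(4, Mul(-1, l))
w = 484 (w = Pow(22, 2) = 484)
Function('T')(p, N) = Rational(-447, 223) (Function('T')(p, N) = Add(-2, Pow(Add(-190, -33), -1)) = Add(-2, Pow(-223, -1)) = Add(-2, Rational(-1, 223)) = Rational(-447, 223))
Add(Function('k')(30), Mul(-1, Function('T')(w, Function('Y')(y)))) = Add(Add(4, Mul(-1, 30)), Mul(-1, Rational(-447, 223))) = Add(Add(4, -30), Rational(447, 223)) = Add(-26, Rational(447, 223)) = Rational(-5351, 223)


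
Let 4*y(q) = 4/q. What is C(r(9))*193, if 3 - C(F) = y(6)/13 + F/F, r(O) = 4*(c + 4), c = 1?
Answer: 29915/78 ≈ 383.53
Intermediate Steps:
y(q) = 1/q (y(q) = (4/q)/4 = 1/q)
r(O) = 20 (r(O) = 4*(1 + 4) = 4*5 = 20)
C(F) = 155/78 (C(F) = 3 - (1/(6*13) + F/F) = 3 - ((1/6)*(1/13) + 1) = 3 - (1/78 + 1) = 3 - 1*79/78 = 3 - 79/78 = 155/78)
C(r(9))*193 = (155/78)*193 = 29915/78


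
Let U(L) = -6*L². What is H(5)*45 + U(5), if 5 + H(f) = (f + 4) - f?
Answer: -195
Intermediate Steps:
H(f) = -1 (H(f) = -5 + ((f + 4) - f) = -5 + ((4 + f) - f) = -5 + 4 = -1)
H(5)*45 + U(5) = -1*45 - 6*5² = -45 - 6*25 = -45 - 150 = -195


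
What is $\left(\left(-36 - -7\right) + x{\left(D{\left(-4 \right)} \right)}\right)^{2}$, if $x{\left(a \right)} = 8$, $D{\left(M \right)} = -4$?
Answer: $441$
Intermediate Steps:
$\left(\left(-36 - -7\right) + x{\left(D{\left(-4 \right)} \right)}\right)^{2} = \left(\left(-36 - -7\right) + 8\right)^{2} = \left(\left(-36 + 7\right) + 8\right)^{2} = \left(-29 + 8\right)^{2} = \left(-21\right)^{2} = 441$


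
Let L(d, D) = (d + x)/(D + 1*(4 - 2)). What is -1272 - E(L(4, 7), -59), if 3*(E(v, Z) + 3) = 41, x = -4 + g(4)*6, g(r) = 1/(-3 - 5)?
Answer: -3848/3 ≈ -1282.7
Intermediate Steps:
g(r) = -⅛ (g(r) = 1/(-8) = -⅛)
x = -19/4 (x = -4 - ⅛*6 = -4 - ¾ = -19/4 ≈ -4.7500)
L(d, D) = (-19/4 + d)/(2 + D) (L(d, D) = (d - 19/4)/(D + 1*(4 - 2)) = (-19/4 + d)/(D + 1*2) = (-19/4 + d)/(D + 2) = (-19/4 + d)/(2 + D))
E(v, Z) = 32/3 (E(v, Z) = -3 + (⅓)*41 = -3 + 41/3 = 32/3)
-1272 - E(L(4, 7), -59) = -1272 - 1*32/3 = -1272 - 32/3 = -3848/3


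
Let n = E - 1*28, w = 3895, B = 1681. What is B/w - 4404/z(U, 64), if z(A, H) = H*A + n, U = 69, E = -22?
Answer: -119687/207385 ≈ -0.57712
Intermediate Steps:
n = -50 (n = -22 - 1*28 = -22 - 28 = -50)
z(A, H) = -50 + A*H (z(A, H) = H*A - 50 = A*H - 50 = -50 + A*H)
B/w - 4404/z(U, 64) = 1681/3895 - 4404/(-50 + 69*64) = 1681*(1/3895) - 4404/(-50 + 4416) = 41/95 - 4404/4366 = 41/95 - 4404*1/4366 = 41/95 - 2202/2183 = -119687/207385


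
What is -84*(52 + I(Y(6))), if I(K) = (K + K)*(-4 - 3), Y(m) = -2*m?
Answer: -18480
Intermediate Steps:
I(K) = -14*K (I(K) = (2*K)*(-7) = -14*K)
-84*(52 + I(Y(6))) = -84*(52 - (-28)*6) = -84*(52 - 14*(-12)) = -84*(52 + 168) = -84*220 = -18480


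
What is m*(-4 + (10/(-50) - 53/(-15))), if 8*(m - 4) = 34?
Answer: -11/2 ≈ -5.5000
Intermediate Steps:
m = 33/4 (m = 4 + (⅛)*34 = 4 + 17/4 = 33/4 ≈ 8.2500)
m*(-4 + (10/(-50) - 53/(-15))) = 33*(-4 + (10/(-50) - 53/(-15)))/4 = 33*(-4 + (10*(-1/50) - 53*(-1/15)))/4 = 33*(-4 + (-⅕ + 53/15))/4 = 33*(-4 + 10/3)/4 = (33/4)*(-⅔) = -11/2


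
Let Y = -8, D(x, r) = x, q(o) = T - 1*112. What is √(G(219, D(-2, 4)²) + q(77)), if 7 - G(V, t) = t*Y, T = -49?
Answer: I*√122 ≈ 11.045*I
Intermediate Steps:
q(o) = -161 (q(o) = -49 - 1*112 = -49 - 112 = -161)
G(V, t) = 7 + 8*t (G(V, t) = 7 - t*(-8) = 7 - (-8)*t = 7 + 8*t)
√(G(219, D(-2, 4)²) + q(77)) = √((7 + 8*(-2)²) - 161) = √((7 + 8*4) - 161) = √((7 + 32) - 161) = √(39 - 161) = √(-122) = I*√122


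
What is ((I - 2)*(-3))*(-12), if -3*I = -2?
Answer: -48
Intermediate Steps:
I = 2/3 (I = -1/3*(-2) = 2/3 ≈ 0.66667)
((I - 2)*(-3))*(-12) = ((2/3 - 2)*(-3))*(-12) = -4/3*(-3)*(-12) = 4*(-12) = -48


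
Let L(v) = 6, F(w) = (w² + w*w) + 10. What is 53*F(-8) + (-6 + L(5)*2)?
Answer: 7320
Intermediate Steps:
F(w) = 10 + 2*w² (F(w) = (w² + w²) + 10 = 2*w² + 10 = 10 + 2*w²)
53*F(-8) + (-6 + L(5)*2) = 53*(10 + 2*(-8)²) + (-6 + 6*2) = 53*(10 + 2*64) + (-6 + 12) = 53*(10 + 128) + 6 = 53*138 + 6 = 7314 + 6 = 7320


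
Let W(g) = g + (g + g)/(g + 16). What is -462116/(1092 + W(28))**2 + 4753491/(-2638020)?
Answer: -10364816542699/4777565896180 ≈ -2.1695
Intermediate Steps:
W(g) = g + 2*g/(16 + g) (W(g) = g + (2*g)/(16 + g) = g + 2*g/(16 + g))
-462116/(1092 + W(28))**2 + 4753491/(-2638020) = -462116/(1092 + 28*(18 + 28)/(16 + 28))**2 + 4753491/(-2638020) = -462116/(1092 + 28*46/44)**2 + 4753491*(-1/2638020) = -462116/(1092 + 28*(1/44)*46)**2 - 1584497/879340 = -462116/(1092 + 322/11)**2 - 1584497/879340 = -462116/((12334/11)**2) - 1584497/879340 = -462116/152127556/121 - 1584497/879340 = -462116*121/152127556 - 1584497/879340 = -13979009/38031889 - 1584497/879340 = -10364816542699/4777565896180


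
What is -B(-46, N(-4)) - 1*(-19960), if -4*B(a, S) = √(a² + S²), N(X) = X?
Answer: 19960 + √533/2 ≈ 19972.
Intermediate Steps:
B(a, S) = -√(S² + a²)/4 (B(a, S) = -√(a² + S²)/4 = -√(S² + a²)/4)
-B(-46, N(-4)) - 1*(-19960) = -(-1)*√((-4)² + (-46)²)/4 - 1*(-19960) = -(-1)*√(16 + 2116)/4 + 19960 = -(-1)*√2132/4 + 19960 = -(-1)*2*√533/4 + 19960 = -(-1)*√533/2 + 19960 = √533/2 + 19960 = 19960 + √533/2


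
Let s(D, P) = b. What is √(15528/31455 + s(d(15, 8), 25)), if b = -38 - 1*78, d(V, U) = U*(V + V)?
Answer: 14*I*√7198535/3495 ≈ 10.747*I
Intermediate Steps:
d(V, U) = 2*U*V (d(V, U) = U*(2*V) = 2*U*V)
b = -116 (b = -38 - 78 = -116)
s(D, P) = -116
√(15528/31455 + s(d(15, 8), 25)) = √(15528/31455 - 116) = √(15528*(1/31455) - 116) = √(5176/10485 - 116) = √(-1211084/10485) = 14*I*√7198535/3495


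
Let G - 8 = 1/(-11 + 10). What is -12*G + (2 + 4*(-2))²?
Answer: -48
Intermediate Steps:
G = 7 (G = 8 + 1/(-11 + 10) = 8 + 1/(-1) = 8 - 1 = 7)
-12*G + (2 + 4*(-2))² = -12*7 + (2 + 4*(-2))² = -84 + (2 - 8)² = -84 + (-6)² = -84 + 36 = -48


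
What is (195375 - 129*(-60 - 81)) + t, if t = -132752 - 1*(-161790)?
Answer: 242602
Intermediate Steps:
t = 29038 (t = -132752 + 161790 = 29038)
(195375 - 129*(-60 - 81)) + t = (195375 - 129*(-60 - 81)) + 29038 = (195375 - 129*(-141)) + 29038 = (195375 + 18189) + 29038 = 213564 + 29038 = 242602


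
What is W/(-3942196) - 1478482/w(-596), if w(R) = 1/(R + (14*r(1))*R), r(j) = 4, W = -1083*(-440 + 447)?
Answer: 10421296897732335/207484 ≈ 5.0227e+10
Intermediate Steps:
W = -7581 (W = -1083*7 = -7581)
w(R) = 1/(57*R) (w(R) = 1/(R + (14*4)*R) = 1/(R + 56*R) = 1/(57*R))
W/(-3942196) - 1478482/w(-596) = -7581/(-3942196) - 1478482/((1/57)/(-596)) = -7581*(-1/3942196) - 1478482/((1/57)*(-1/596)) = 399/207484 - 1478482/(-1/33972) = 399/207484 - 1478482*(-33972) = 399/207484 + 50226990504 = 10421296897732335/207484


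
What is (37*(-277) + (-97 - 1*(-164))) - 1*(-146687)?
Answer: 136505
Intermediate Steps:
(37*(-277) + (-97 - 1*(-164))) - 1*(-146687) = (-10249 + (-97 + 164)) + 146687 = (-10249 + 67) + 146687 = -10182 + 146687 = 136505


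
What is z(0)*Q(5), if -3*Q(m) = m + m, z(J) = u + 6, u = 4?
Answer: -100/3 ≈ -33.333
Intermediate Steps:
z(J) = 10 (z(J) = 4 + 6 = 10)
Q(m) = -2*m/3 (Q(m) = -(m + m)/3 = -2*m/3)
z(0)*Q(5) = 10*(-⅔*5) = 10*(-10/3) = -100/3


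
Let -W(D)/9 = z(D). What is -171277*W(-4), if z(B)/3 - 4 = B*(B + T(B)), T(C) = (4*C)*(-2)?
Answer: -499443732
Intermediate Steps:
T(C) = -8*C
z(B) = 12 - 21*B**2 (z(B) = 12 + 3*(B*(B - 8*B)) = 12 + 3*(B*(-7*B)) = 12 + 3*(-7*B**2) = 12 - 21*B**2)
W(D) = -108 + 189*D**2 (W(D) = -9*(12 - 21*D**2) = -108 + 189*D**2)
-171277*W(-4) = -171277*(-108 + 189*(-4)**2) = -171277*(-108 + 189*16) = -171277*(-108 + 3024) = -171277*2916 = -499443732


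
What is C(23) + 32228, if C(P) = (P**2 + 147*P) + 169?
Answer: 36307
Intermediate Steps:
C(P) = 169 + P**2 + 147*P
C(23) + 32228 = (169 + 23**2 + 147*23) + 32228 = (169 + 529 + 3381) + 32228 = 4079 + 32228 = 36307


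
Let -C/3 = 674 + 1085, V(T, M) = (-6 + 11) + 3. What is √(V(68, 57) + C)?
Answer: I*√5269 ≈ 72.588*I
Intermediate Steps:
V(T, M) = 8 (V(T, M) = 5 + 3 = 8)
C = -5277 (C = -3*(674 + 1085) = -3*1759 = -5277)
√(V(68, 57) + C) = √(8 - 5277) = √(-5269) = I*√5269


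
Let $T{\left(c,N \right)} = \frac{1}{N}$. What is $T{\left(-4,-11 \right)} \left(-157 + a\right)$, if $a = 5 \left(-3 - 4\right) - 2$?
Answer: $\frac{194}{11} \approx 17.636$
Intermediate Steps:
$a = -37$ ($a = 5 \left(-3 - 4\right) - 2 = 5 \left(-7\right) - 2 = -35 - 2 = -37$)
$T{\left(-4,-11 \right)} \left(-157 + a\right) = \frac{-157 - 37}{-11} = \left(- \frac{1}{11}\right) \left(-194\right) = \frac{194}{11}$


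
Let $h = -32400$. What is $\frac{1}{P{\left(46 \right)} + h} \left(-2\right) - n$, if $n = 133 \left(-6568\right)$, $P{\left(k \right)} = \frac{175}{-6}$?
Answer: $\frac{169969823812}{194575} \approx 8.7354 \cdot 10^{5}$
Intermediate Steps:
$P{\left(k \right)} = - \frac{175}{6}$ ($P{\left(k \right)} = 175 \left(- \frac{1}{6}\right) = - \frac{175}{6}$)
$n = -873544$
$\frac{1}{P{\left(46 \right)} + h} \left(-2\right) - n = \frac{1}{- \frac{175}{6} - 32400} \left(-2\right) - -873544 = \frac{1}{- \frac{194575}{6}} \left(-2\right) + 873544 = \left(- \frac{6}{194575}\right) \left(-2\right) + 873544 = \frac{12}{194575} + 873544 = \frac{169969823812}{194575}$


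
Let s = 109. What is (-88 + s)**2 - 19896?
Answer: -19455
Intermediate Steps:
(-88 + s)**2 - 19896 = (-88 + 109)**2 - 19896 = 21**2 - 19896 = 441 - 19896 = -19455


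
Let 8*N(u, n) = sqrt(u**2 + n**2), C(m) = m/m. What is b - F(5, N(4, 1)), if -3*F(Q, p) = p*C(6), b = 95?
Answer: 95 + sqrt(17)/24 ≈ 95.172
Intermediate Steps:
C(m) = 1
N(u, n) = sqrt(n**2 + u**2)/8 (N(u, n) = sqrt(u**2 + n**2)/8 = sqrt(n**2 + u**2)/8)
F(Q, p) = -p/3
b - F(5, N(4, 1)) = 95 - (-1)*sqrt(1**2 + 4**2)/8/3 = 95 - (-1)*sqrt(1 + 16)/8/3 = 95 - (-1)*sqrt(17)/8/3 = 95 - (-1)*sqrt(17)/24 = 95 + sqrt(17)/24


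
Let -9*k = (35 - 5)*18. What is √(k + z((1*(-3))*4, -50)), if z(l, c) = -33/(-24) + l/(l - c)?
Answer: 17*I*√1178/76 ≈ 7.6773*I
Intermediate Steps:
k = -60 (k = -(35 - 5)*18/9 = -10*18/3 = -⅑*540 = -60)
z(l, c) = 11/8 + l/(l - c) (z(l, c) = -33*(-1/24) + l/(l - c) = 11/8 + l/(l - c))
√(k + z((1*(-3))*4, -50)) = √(-60 + (-19*1*(-3)*4 + 11*(-50))/(8*(-50 - 1*(-3)*4))) = √(-60 + (-(-57)*4 - 550)/(8*(-50 - (-3)*4))) = √(-60 + (-19*(-12) - 550)/(8*(-50 - 1*(-12)))) = √(-60 + (228 - 550)/(8*(-50 + 12))) = √(-60 + (⅛)*(-322)/(-38)) = √(-60 + (⅛)*(-1/38)*(-322)) = √(-60 + 161/152) = √(-8959/152) = 17*I*√1178/76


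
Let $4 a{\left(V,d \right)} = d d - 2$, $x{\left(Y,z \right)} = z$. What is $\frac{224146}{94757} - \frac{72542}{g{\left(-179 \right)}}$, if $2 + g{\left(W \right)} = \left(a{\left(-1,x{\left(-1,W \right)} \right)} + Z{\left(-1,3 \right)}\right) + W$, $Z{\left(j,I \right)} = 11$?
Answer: $- \frac{42549802}{6177723} \approx -6.8876$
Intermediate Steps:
$a{\left(V,d \right)} = - \frac{1}{2} + \frac{d^{2}}{4}$ ($a{\left(V,d \right)} = \frac{d d - 2}{4} = \frac{d^{2} - 2}{4} = \frac{-2 + d^{2}}{4} = - \frac{1}{2} + \frac{d^{2}}{4}$)
$g{\left(W \right)} = \frac{17}{2} + W + \frac{W^{2}}{4}$ ($g{\left(W \right)} = -2 + \left(\left(\left(- \frac{1}{2} + \frac{W^{2}}{4}\right) + 11\right) + W\right) = -2 + \left(\left(\frac{21}{2} + \frac{W^{2}}{4}\right) + W\right) = -2 + \left(\frac{21}{2} + W + \frac{W^{2}}{4}\right) = \frac{17}{2} + W + \frac{W^{2}}{4}$)
$\frac{224146}{94757} - \frac{72542}{g{\left(-179 \right)}} = \frac{224146}{94757} - \frac{72542}{\frac{17}{2} - 179 + \frac{\left(-179\right)^{2}}{4}} = 224146 \cdot \frac{1}{94757} - \frac{72542}{\frac{17}{2} - 179 + \frac{1}{4} \cdot 32041} = \frac{466}{197} - \frac{72542}{\frac{17}{2} - 179 + \frac{32041}{4}} = \frac{466}{197} - \frac{72542}{\frac{31359}{4}} = \frac{466}{197} - \frac{290168}{31359} = - \frac{42549802}{6177723}$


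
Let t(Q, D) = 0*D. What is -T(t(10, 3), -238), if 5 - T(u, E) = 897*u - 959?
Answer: -964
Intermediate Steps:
t(Q, D) = 0
T(u, E) = 964 - 897*u (T(u, E) = 5 - (897*u - 959) = 5 - (-959 + 897*u) = 5 + (959 - 897*u) = 964 - 897*u)
-T(t(10, 3), -238) = -(964 - 897*0) = -(964 + 0) = -1*964 = -964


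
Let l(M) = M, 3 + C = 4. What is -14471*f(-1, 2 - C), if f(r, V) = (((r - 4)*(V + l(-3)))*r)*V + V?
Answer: 130239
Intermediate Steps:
C = 1 (C = -3 + 4 = 1)
f(r, V) = V + V*r*(-4 + r)*(-3 + V) (f(r, V) = (((r - 4)*(V - 3))*r)*V + V = (((-4 + r)*(-3 + V))*r)*V + V = (r*(-4 + r)*(-3 + V))*V + V = V*r*(-4 + r)*(-3 + V) + V = V + V*r*(-4 + r)*(-3 + V))
-14471*f(-1, 2 - C) = -14471*(2 - 1*1)*(1 - 3*(-1)² + 12*(-1) + (2 - 1*1)*(-1)² - 4*(2 - 1*1)*(-1)) = -14471*(2 - 1)*(1 - 3*1 - 12 + (2 - 1)*1 - 4*(2 - 1)*(-1)) = -14471*(1 - 3 - 12 + 1*1 - 4*1*(-1)) = -14471*(1 - 3 - 12 + 1 + 4) = -14471*(-9) = 130239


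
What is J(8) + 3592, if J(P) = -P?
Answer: 3584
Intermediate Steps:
J(8) + 3592 = -1*8 + 3592 = -8 + 3592 = 3584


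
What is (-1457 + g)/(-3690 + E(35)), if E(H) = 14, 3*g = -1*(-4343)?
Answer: 7/2757 ≈ 0.0025390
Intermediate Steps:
g = 4343/3 (g = (-1*(-4343))/3 = (⅓)*4343 = 4343/3 ≈ 1447.7)
(-1457 + g)/(-3690 + E(35)) = (-1457 + 4343/3)/(-3690 + 14) = -28/3/(-3676) = -28/3*(-1/3676) = 7/2757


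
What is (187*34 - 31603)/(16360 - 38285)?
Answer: 5049/4385 ≈ 1.1514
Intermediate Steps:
(187*34 - 31603)/(16360 - 38285) = (6358 - 31603)/(-21925) = -25245*(-1/21925) = 5049/4385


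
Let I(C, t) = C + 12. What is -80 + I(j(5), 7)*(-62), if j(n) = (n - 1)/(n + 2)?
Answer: -6016/7 ≈ -859.43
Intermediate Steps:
j(n) = (-1 + n)/(2 + n)
I(C, t) = 12 + C
-80 + I(j(5), 7)*(-62) = -80 + (12 + (-1 + 5)/(2 + 5))*(-62) = -80 + (12 + 4/7)*(-62) = -80 + (88/7)*(-62) = -80 - 5456/7 = -6016/7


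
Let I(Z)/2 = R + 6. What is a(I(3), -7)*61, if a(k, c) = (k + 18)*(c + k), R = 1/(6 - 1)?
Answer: 250344/25 ≈ 10014.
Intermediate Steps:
R = 1/5 ≈ 0.20000
I(Z) = 62/5 (I(Z) = 2*(1/5 + 6) = 2*(31/5) = 62/5)
a(k, c) = (18 + k)*(c + k)
a(I(3), -7)*61 = ((62/5)**2 + 18*(-7) + 18*(62/5) - 7*62/5)*61 = (3844/25 - 126 + 1116/5 - 434/5)*61 = (4104/25)*61 = 250344/25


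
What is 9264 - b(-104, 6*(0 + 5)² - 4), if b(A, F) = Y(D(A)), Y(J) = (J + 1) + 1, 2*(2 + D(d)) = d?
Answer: 9316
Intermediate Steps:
D(d) = -2 + d/2
Y(J) = 2 + J (Y(J) = (1 + J) + 1 = 2 + J)
b(A, F) = A/2 (b(A, F) = 2 + (-2 + A/2) = A/2)
9264 - b(-104, 6*(0 + 5)² - 4) = 9264 - (-104)/2 = 9264 - 1*(-52) = 9264 + 52 = 9316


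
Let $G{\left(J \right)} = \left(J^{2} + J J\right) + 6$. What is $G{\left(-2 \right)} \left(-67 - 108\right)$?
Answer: $-2450$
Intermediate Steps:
$G{\left(J \right)} = 6 + 2 J^{2}$ ($G{\left(J \right)} = \left(J^{2} + J^{2}\right) + 6 = 2 J^{2} + 6 = 6 + 2 J^{2}$)
$G{\left(-2 \right)} \left(-67 - 108\right) = \left(6 + 2 \left(-2\right)^{2}\right) \left(-67 - 108\right) = \left(6 + 2 \cdot 4\right) \left(-175\right) = \left(6 + 8\right) \left(-175\right) = 14 \left(-175\right) = -2450$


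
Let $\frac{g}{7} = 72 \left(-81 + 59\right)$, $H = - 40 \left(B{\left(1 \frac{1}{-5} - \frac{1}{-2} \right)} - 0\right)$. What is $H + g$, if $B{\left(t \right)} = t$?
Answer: $-11100$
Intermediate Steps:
$H = -12$ ($H = - 40 \left(\left(1 \frac{1}{-5} - \frac{1}{-2}\right) - 0\right) = - 40 \left(\left(1 \left(- \frac{1}{5}\right) - - \frac{1}{2}\right) + 0\right) = - 40 \left(\left(- \frac{1}{5} + \frac{1}{2}\right) + 0\right) = - 40 \left(\frac{3}{10} + 0\right) = \left(-40\right) \frac{3}{10} = -12$)
$g = -11088$ ($g = 7 \cdot 72 \left(-81 + 59\right) = 7 \cdot 72 \left(-22\right) = 7 \left(-1584\right) = -11088$)
$H + g = -12 - 11088 = -11100$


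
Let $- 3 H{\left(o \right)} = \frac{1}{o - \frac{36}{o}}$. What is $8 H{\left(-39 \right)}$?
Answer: $\frac{104}{1485} \approx 0.070034$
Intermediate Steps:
$H{\left(o \right)} = - \frac{1}{3 \left(o - \frac{36}{o}\right)}$
$8 H{\left(-39 \right)} = 8 \left(\left(-1\right) \left(-39\right) \frac{1}{-108 + 3 \left(-39\right)^{2}}\right) = 8 \left(\left(-1\right) \left(-39\right) \frac{1}{-108 + 3 \cdot 1521}\right) = 8 \left(\left(-1\right) \left(-39\right) \frac{1}{-108 + 4563}\right) = 8 \left(\left(-1\right) \left(-39\right) \frac{1}{4455}\right) = 8 \cdot \frac{13}{1485} = \frac{104}{1485}$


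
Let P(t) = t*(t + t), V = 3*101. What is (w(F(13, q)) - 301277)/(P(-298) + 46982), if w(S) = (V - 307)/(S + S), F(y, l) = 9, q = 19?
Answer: -542299/404262 ≈ -1.3415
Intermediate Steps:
V = 303
P(t) = 2*t² (P(t) = t*(2*t) = 2*t²)
w(S) = -2/S (w(S) = (303 - 307)/(S + S) = -4*1/(2*S) = -2/S)
(w(F(13, q)) - 301277)/(P(-298) + 46982) = (-2/9 - 301277)/(2*(-298)² + 46982) = (-2*⅑ - 301277)/(2*88804 + 46982) = (-2/9 - 301277)/(177608 + 46982) = -2711495/9/224590 = -2711495/9*1/224590 = -542299/404262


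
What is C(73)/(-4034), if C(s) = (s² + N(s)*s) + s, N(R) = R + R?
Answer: -8030/2017 ≈ -3.9812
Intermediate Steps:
N(R) = 2*R
C(s) = s + 3*s² (C(s) = (s² + (2*s)*s) + s = (s² + 2*s²) + s = 3*s² + s = s + 3*s²)
C(73)/(-4034) = (73*(1 + 3*73))/(-4034) = (73*(1 + 219))*(-1/4034) = (73*220)*(-1/4034) = 16060*(-1/4034) = -8030/2017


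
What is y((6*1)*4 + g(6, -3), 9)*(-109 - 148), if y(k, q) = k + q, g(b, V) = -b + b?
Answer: -8481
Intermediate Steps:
g(b, V) = 0
y((6*1)*4 + g(6, -3), 9)*(-109 - 148) = (((6*1)*4 + 0) + 9)*(-109 - 148) = ((6*4 + 0) + 9)*(-257) = ((24 + 0) + 9)*(-257) = (24 + 9)*(-257) = 33*(-257) = -8481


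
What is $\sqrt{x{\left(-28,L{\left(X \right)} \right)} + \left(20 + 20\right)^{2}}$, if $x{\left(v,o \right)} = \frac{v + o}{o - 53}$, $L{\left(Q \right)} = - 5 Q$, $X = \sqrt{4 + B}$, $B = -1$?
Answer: $\frac{\sqrt{84828 + 8005 \sqrt{3}}}{\sqrt{53 + 5 \sqrt{3}}} \approx 40.007$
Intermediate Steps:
$X = \sqrt{3}$ ($X = \sqrt{4 - 1} = \sqrt{3} \approx 1.732$)
$x{\left(v,o \right)} = \frac{o + v}{-53 + o}$
$\sqrt{x{\left(-28,L{\left(X \right)} \right)} + \left(20 + 20\right)^{2}} = \sqrt{\frac{- 5 \sqrt{3} - 28}{-53 - 5 \sqrt{3}} + \left(20 + 20\right)^{2}} = \sqrt{\frac{-28 - 5 \sqrt{3}}{-53 - 5 \sqrt{3}} + 40^{2}} = \sqrt{\frac{-28 - 5 \sqrt{3}}{-53 - 5 \sqrt{3}} + 1600} = \sqrt{1600 + \frac{-28 - 5 \sqrt{3}}{-53 - 5 \sqrt{3}}}$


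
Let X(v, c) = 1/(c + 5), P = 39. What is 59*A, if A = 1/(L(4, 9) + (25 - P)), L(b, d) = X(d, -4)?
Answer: -59/13 ≈ -4.5385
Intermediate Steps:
X(v, c) = 1/(5 + c)
L(b, d) = 1 (L(b, d) = 1/(5 - 4) = 1/1 = 1)
A = -1/13 (A = 1/(1 + (25 - 1*39)) = 1/(1 + (25 - 39)) = 1/(1 - 14) = 1/(-13) = -1/13 ≈ -0.076923)
59*A = 59*(-1/13) = -59/13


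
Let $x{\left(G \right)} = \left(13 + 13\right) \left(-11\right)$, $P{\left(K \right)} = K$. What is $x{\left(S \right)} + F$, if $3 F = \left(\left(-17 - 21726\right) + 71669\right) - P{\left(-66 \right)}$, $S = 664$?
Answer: $16378$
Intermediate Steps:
$x{\left(G \right)} = -286$ ($x{\left(G \right)} = 26 \left(-11\right) = -286$)
$F = 16664$ ($F = \frac{\left(\left(-17 - 21726\right) + 71669\right) - -66}{3} = \frac{\left(\left(-17 - 21726\right) + 71669\right) + 66}{3} = \frac{\left(-21743 + 71669\right) + 66}{3} = \frac{49926 + 66}{3} = \frac{1}{3} \cdot 49992 = 16664$)
$x{\left(S \right)} + F = -286 + 16664 = 16378$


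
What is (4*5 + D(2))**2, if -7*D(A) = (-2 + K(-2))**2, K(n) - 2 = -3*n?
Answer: 10816/49 ≈ 220.73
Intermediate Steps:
K(n) = 2 - 3*n
D(A) = -36/7 (D(A) = -(-2 + (2 - 3*(-2)))**2/7 = -(-2 + (2 + 6))**2/7 = -(-2 + 8)**2/7 = -1/7*6**2 = -1/7*36 = -36/7)
(4*5 + D(2))**2 = (4*5 - 36/7)**2 = (20 - 36/7)**2 = (104/7)**2 = 10816/49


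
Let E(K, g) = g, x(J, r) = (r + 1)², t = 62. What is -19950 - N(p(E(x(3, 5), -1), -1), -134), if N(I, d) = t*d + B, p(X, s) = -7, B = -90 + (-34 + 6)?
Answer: -11524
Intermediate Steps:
x(J, r) = (1 + r)²
B = -118 (B = -90 - 28 = -118)
N(I, d) = -118 + 62*d (N(I, d) = 62*d - 118 = -118 + 62*d)
-19950 - N(p(E(x(3, 5), -1), -1), -134) = -19950 - (-118 + 62*(-134)) = -19950 - (-118 - 8308) = -19950 - 1*(-8426) = -19950 + 8426 = -11524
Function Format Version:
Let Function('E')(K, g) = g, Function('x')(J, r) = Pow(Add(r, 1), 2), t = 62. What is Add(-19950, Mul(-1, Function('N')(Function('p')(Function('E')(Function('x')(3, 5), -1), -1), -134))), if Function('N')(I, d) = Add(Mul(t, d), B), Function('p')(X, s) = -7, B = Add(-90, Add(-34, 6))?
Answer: -11524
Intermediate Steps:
Function('x')(J, r) = Pow(Add(1, r), 2)
B = -118 (B = Add(-90, -28) = -118)
Function('N')(I, d) = Add(-118, Mul(62, d)) (Function('N')(I, d) = Add(Mul(62, d), -118) = Add(-118, Mul(62, d)))
Add(-19950, Mul(-1, Function('N')(Function('p')(Function('E')(Function('x')(3, 5), -1), -1), -134))) = Add(-19950, Mul(-1, Add(-118, Mul(62, -134)))) = Add(-19950, Mul(-1, Add(-118, -8308))) = Add(-19950, Mul(-1, -8426)) = Add(-19950, 8426) = -11524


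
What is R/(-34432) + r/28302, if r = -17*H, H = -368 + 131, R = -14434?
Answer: 45603133/81207872 ≈ 0.56156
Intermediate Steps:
H = -237
r = 4029 (r = -17*(-237) = 4029)
R/(-34432) + r/28302 = -14434/(-34432) + 4029/28302 = -14434*(-1/34432) + 4029*(1/28302) = 7217/17216 + 1343/9434 = 45603133/81207872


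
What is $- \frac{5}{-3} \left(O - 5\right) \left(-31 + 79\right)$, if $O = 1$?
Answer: $-320$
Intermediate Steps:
$- \frac{5}{-3} \left(O - 5\right) \left(-31 + 79\right) = - \frac{5}{-3} \left(1 - 5\right) \left(-31 + 79\right) = - \frac{5 \left(-1\right)}{3} \left(1 - 5\right) 48 = \left(-1\right) \left(- \frac{5}{3}\right) \left(-4\right) 48 = \frac{5}{3} \left(-4\right) 48 = \left(- \frac{20}{3}\right) 48 = -320$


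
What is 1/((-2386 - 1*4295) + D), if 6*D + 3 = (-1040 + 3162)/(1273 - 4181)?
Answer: -8724/58290467 ≈ -0.00014966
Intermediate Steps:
D = -5423/8724 (D = -1/2 + ((-1040 + 3162)/(1273 - 4181))/6 = -1/2 + (2122/(-2908))/6 = -1/2 + (2122*(-1/2908))/6 = -1/2 + (1/6)*(-1061/1454) = -1/2 - 1061/8724 = -5423/8724 ≈ -0.62162)
1/((-2386 - 1*4295) + D) = 1/((-2386 - 1*4295) - 5423/8724) = 1/((-2386 - 4295) - 5423/8724) = 1/(-6681 - 5423/8724) = 1/(-58290467/8724) = -8724/58290467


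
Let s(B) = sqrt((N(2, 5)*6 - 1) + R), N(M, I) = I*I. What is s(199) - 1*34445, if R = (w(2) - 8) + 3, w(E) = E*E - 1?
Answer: -34445 + 7*sqrt(3) ≈ -34433.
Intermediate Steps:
w(E) = -1 + E**2 (w(E) = E**2 - 1 = -1 + E**2)
N(M, I) = I**2
R = -2 (R = ((-1 + 2**2) - 8) + 3 = ((-1 + 4) - 8) + 3 = (3 - 8) + 3 = -5 + 3 = -2)
s(B) = 7*sqrt(3) (s(B) = sqrt((5**2*6 - 1) - 2) = sqrt((25*6 - 1) - 2) = sqrt((150 - 1) - 2) = sqrt(149 - 2) = sqrt(147) = 7*sqrt(3))
s(199) - 1*34445 = 7*sqrt(3) - 1*34445 = 7*sqrt(3) - 34445 = -34445 + 7*sqrt(3)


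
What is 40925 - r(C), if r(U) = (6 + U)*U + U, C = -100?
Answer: 31625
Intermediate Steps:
r(U) = U + U*(6 + U) (r(U) = U*(6 + U) + U = U + U*(6 + U))
40925 - r(C) = 40925 - (-100)*(7 - 100) = 40925 - (-100)*(-93) = 40925 - 1*9300 = 40925 - 9300 = 31625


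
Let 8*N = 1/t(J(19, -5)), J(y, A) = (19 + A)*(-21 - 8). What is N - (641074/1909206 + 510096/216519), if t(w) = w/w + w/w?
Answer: -2898258224833/1102344997104 ≈ -2.6292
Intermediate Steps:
J(y, A) = -551 - 29*A (J(y, A) = (19 + A)*(-29) = -551 - 29*A)
t(w) = 2 (t(w) = 1 + 1 = 2)
N = 1/16 (N = (⅛)/2 = (⅛)*(½) = 1/16 ≈ 0.062500)
N - (641074/1909206 + 510096/216519) = 1/16 - (641074/1909206 + 510096/216519) = 1/16 - (641074*(1/1909206) + 510096*(1/216519)) = 1/16 - (320537/954603 + 170032/72173) = 1/16 - 1*185447174197/68896562319 = 1/16 - 185447174197/68896562319 = -2898258224833/1102344997104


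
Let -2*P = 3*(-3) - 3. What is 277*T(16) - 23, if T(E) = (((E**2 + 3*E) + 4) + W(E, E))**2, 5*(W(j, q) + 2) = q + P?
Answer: 667210433/25 ≈ 2.6688e+7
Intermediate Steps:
P = 6 (P = -(3*(-3) - 3)/2 = -(-9 - 3)/2 = -1/2*(-12) = 6)
W(j, q) = -4/5 + q/5 (W(j, q) = -2 + (q + 6)/5 = -2 + (6 + q)/5 = -2 + (6/5 + q/5) = -4/5 + q/5)
T(E) = (16/5 + E**2 + 16*E/5)**2 (T(E) = (((E**2 + 3*E) + 4) + (-4/5 + E/5))**2 = ((4 + E**2 + 3*E) + (-4/5 + E/5))**2 = (16/5 + E**2 + 16*E/5)**2)
277*T(16) - 23 = 277*((16 + 5*16**2 + 16*16)**2/25) - 23 = 277*((16 + 5*256 + 256)**2/25) - 23 = 277*((16 + 1280 + 256)**2/25) - 23 = 277*((1/25)*1552**2) - 23 = 277*((1/25)*2408704) - 23 = 277*(2408704/25) - 23 = 667211008/25 - 23 = 667210433/25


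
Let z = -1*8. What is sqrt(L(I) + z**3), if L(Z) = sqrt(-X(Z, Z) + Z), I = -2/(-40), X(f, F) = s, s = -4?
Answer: sqrt(-51200 + 90*sqrt(5))/10 ≈ 22.583*I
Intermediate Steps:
X(f, F) = -4
z = -8
I = 1/20 (I = -2*(-1/40) = 1/20 ≈ 0.050000)
L(Z) = sqrt(4 + Z) (L(Z) = sqrt(-1*(-4) + Z) = sqrt(4 + Z))
sqrt(L(I) + z**3) = sqrt(sqrt(4 + 1/20) + (-8)**3) = sqrt(sqrt(81/20) - 512) = sqrt(9*sqrt(5)/10 - 512) = sqrt(-512 + 9*sqrt(5)/10)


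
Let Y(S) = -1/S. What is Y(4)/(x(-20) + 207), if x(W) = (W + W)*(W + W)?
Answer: -1/7228 ≈ -0.00013835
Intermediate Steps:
x(W) = 4*W**2 (x(W) = (2*W)*(2*W) = 4*W**2)
Y(4)/(x(-20) + 207) = (-1/4)/(4*(-20)**2 + 207) = (-1*1/4)/(4*400 + 207) = -1/4/(1600 + 207) = -1/4/1807 = (1/1807)*(-1/4) = -1/7228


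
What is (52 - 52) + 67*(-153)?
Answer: -10251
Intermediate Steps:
(52 - 52) + 67*(-153) = 0 - 10251 = -10251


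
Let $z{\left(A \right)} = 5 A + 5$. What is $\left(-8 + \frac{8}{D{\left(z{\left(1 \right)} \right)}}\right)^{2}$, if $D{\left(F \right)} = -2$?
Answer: $144$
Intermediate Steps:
$z{\left(A \right)} = 5 + 5 A$
$\left(-8 + \frac{8}{D{\left(z{\left(1 \right)} \right)}}\right)^{2} = \left(-8 + \frac{8}{-2}\right)^{2} = \left(-8 + 8 \left(- \frac{1}{2}\right)\right)^{2} = \left(-8 - 4\right)^{2} = \left(-12\right)^{2} = 144$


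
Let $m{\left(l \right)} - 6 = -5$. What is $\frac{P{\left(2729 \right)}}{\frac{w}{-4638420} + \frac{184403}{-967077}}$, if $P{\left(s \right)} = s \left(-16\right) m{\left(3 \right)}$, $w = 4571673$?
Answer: $\frac{21762667866968640}{586277597009} \approx 37120.0$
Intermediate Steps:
$m{\left(l \right)} = 1$ ($m{\left(l \right)} = 6 - 5 = 1$)
$P{\left(s \right)} = - 16 s$ ($P{\left(s \right)} = s \left(-16\right) 1 = - 16 s 1 = - 16 s$)
$\frac{P{\left(2729 \right)}}{\frac{w}{-4638420} + \frac{184403}{-967077}} = \frac{\left(-16\right) 2729}{\frac{4571673}{-4638420} + \frac{184403}{-967077}} = - \frac{43664}{4571673 \left(- \frac{1}{4638420}\right) + 184403 \left(- \frac{1}{967077}\right)} = - \frac{43664}{- \frac{1523891}{1546140} - \frac{184403}{967077}} = - \frac{43664}{- \frac{586277597009}{498412144260}} = \left(-43664\right) \left(- \frac{498412144260}{586277597009}\right) = \frac{21762667866968640}{586277597009}$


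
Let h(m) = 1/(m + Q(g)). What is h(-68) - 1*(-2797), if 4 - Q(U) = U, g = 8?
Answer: 201383/72 ≈ 2797.0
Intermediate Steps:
Q(U) = 4 - U
h(m) = 1/(-4 + m) (h(m) = 1/(m + (4 - 1*8)) = 1/(m + (4 - 8)) = 1/(m - 4) = 1/(-4 + m))
h(-68) - 1*(-2797) = 1/(-4 - 68) - 1*(-2797) = 1/(-72) + 2797 = -1/72 + 2797 = 201383/72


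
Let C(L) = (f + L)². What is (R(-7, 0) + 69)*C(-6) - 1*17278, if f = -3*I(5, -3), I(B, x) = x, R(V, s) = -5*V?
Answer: -16342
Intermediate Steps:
f = 9 (f = -3*(-3) = 9)
C(L) = (9 + L)²
(R(-7, 0) + 69)*C(-6) - 1*17278 = (-5*(-7) + 69)*(9 - 6)² - 1*17278 = (35 + 69)*3² - 17278 = 104*9 - 17278 = 936 - 17278 = -16342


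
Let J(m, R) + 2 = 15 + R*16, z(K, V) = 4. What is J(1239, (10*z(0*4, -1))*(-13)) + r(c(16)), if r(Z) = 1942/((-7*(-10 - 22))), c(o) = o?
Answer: -929413/112 ≈ -8298.3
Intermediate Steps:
J(m, R) = 13 + 16*R (J(m, R) = -2 + (15 + R*16) = -2 + (15 + 16*R) = 13 + 16*R)
r(Z) = 971/112 (r(Z) = 1942/((-7*(-32))) = 1942/224 = 1942*(1/224) = 971/112)
J(1239, (10*z(0*4, -1))*(-13)) + r(c(16)) = (13 + 16*((10*4)*(-13))) + 971/112 = (13 + 16*(40*(-13))) + 971/112 = (13 + 16*(-520)) + 971/112 = (13 - 8320) + 971/112 = -8307 + 971/112 = -929413/112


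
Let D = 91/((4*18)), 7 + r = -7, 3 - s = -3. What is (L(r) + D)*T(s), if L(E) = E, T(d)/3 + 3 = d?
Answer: -917/8 ≈ -114.63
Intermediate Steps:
s = 6 (s = 3 - 1*(-3) = 3 + 3 = 6)
T(d) = -9 + 3*d
r = -14 (r = -7 - 7 = -14)
D = 91/72 ≈ 1.2639
(L(r) + D)*T(s) = (-14 + 91/72)*(-9 + 3*6) = -917*(-9 + 18)/72 = -917/72*9 = -917/8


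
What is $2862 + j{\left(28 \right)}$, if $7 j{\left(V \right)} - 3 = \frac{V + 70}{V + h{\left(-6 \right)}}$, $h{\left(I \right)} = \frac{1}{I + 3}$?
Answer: $\frac{1663365}{581} \approx 2862.9$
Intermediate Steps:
$h{\left(I \right)} = \frac{1}{3 + I}$
$j{\left(V \right)} = \frac{3}{7} + \frac{70 + V}{7 \left(- \frac{1}{3} + V\right)}$ ($j{\left(V \right)} = \frac{3}{7} + \frac{\left(V + 70\right) \frac{1}{V + \frac{1}{3 - 6}}}{7} = \frac{3}{7} + \frac{\left(70 + V\right) \frac{1}{V + \frac{1}{-3}}}{7} = \frac{3}{7} + \frac{\left(70 + V\right) \frac{1}{V - \frac{1}{3}}}{7} = \frac{3}{7} + \frac{\left(70 + V\right) \frac{1}{- \frac{1}{3} + V}}{7} = \frac{3}{7} + \frac{\frac{1}{- \frac{1}{3} + V} \left(70 + V\right)}{7} = \frac{3}{7} + \frac{70 + V}{7 \left(- \frac{1}{3} + V\right)}$)
$2862 + j{\left(28 \right)} = 2862 + \frac{3 \left(69 + 4 \cdot 28\right)}{7 \left(-1 + 3 \cdot 28\right)} = 2862 + \frac{3 \left(69 + 112\right)}{7 \left(-1 + 84\right)} = 2862 + \frac{3}{7} \cdot \frac{1}{83} \cdot 181 = 2862 + \frac{543}{581} = \frac{1663365}{581}$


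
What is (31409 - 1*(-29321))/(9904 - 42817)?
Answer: -60730/32913 ≈ -1.8452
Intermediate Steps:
(31409 - 1*(-29321))/(9904 - 42817) = (31409 + 29321)/(-32913) = 60730*(-1/32913) = -60730/32913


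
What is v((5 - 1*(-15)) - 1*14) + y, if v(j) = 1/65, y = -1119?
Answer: -72734/65 ≈ -1119.0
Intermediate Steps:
v(j) = 1/65
v((5 - 1*(-15)) - 1*14) + y = 1/65 - 1119 = -72734/65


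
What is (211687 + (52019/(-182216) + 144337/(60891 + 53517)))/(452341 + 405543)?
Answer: 275815780702061/1117767525345072 ≈ 0.24676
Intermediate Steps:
(211687 + (52019/(-182216) + 144337/(60891 + 53517)))/(452341 + 405543) = (211687 + (52019*(-1/182216) + 144337/114408))/857884 = (211687 + (-52019/182216 + 144337*(1/114408)))*(1/857884) = (211687 + (-52019/182216 + 144337/114408))*(1/857884) = (211687 + 1271820065/1302935508)*(1/857884) = (275815780702061/1302935508)*(1/857884) = 275815780702061/1117767525345072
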